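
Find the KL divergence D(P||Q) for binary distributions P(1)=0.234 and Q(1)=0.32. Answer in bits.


KL = p*log2(p/q) + (1-p)*log2((1-p)/(1-q)) = 0.234*log2(0.234/0.32) + 0.766*log2(0.766/0.68) = 0.0259

0.0259 bits


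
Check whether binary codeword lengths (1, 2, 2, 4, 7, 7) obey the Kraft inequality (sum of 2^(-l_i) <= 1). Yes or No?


Kraft sum = sum(2^(-l_i)) = 1.0781, need <= 1. Result: violated (a binary prefix-free code with these lengths cannot exist)

No


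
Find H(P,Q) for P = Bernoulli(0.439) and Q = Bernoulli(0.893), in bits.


H(P,Q) = -p*log2(q) - (1-p)*log2(1-q). -0.439*log2(0.893) = 0.071675; -0.561*log2(0.107) = 1.808842. H(P,Q) = 0.071675 + 1.808842 = 1.8805

1.8805 bits


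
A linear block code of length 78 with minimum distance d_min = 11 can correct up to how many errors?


Correction capability = floor((d-1)/2) = floor((11-1)/2) = 5

5 errors


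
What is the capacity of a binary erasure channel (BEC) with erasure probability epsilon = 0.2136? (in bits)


C = 1 - epsilon = 1 - 0.2136 = 0.7864

0.7864 bits


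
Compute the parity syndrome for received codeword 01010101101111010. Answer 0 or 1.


Syndrome = XOR of all bits = 0 XOR 1 XOR 0 XOR 1 XOR 0 XOR 1 XOR 0 XOR 1 XOR 1 XOR 0 XOR 1 XOR 1 XOR 1 XOR 1 XOR 0 XOR 1 XOR 0 = 0

0


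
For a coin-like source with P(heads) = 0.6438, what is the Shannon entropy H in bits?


H = -p*log2(p) - (1-p)*log2(1-p). -0.6438*log2(0.6438) = 0.409016; -0.3562*log2(0.3562) = 0.530467. H = 0.409016 + 0.530467 = 0.9395

0.9395 bits


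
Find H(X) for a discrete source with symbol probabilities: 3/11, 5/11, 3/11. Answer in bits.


H = -sum(p_i * log2(p_i)). Terms: -(3/11)*log2(3/11) = 0.511219; -(5/11)*log2(5/11) = 0.517047; -(3/11)*log2(3/11) = 0.511219. H = 0.511219 + 0.517047 + 0.511219 = 1.5395

1.5395 bits


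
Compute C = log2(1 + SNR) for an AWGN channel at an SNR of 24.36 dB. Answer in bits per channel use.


SNR_linear = 10^(24.36/10) = 272.8978; C = log2(1 + SNR_linear) = log2(1 + 272.8978) = 8.0975

8.0975 bits/channel use


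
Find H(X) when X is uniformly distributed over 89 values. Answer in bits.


H = log2(n) = log2(89) = 6.4757

6.4757 bits


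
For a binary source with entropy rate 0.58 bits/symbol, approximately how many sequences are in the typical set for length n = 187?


log2|A_typical| = nH = 187 * 0.58 = 108.46, so |A_typical| ~ 2^108.46 = 4.464e+32

4.464e+32


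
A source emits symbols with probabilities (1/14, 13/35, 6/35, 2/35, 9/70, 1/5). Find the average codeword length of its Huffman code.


Huffman construction (repeatedly merge the two least-probable nodes; each merge adds 1 bit to every symbol beneath it): 2/35 + 1/14 = 9/70; 9/70 + 9/70 = 9/35; 6/35 + 1/5 = 13/35; 9/35 + 13/35 = 22/35; 13/35 + 22/35 = 1. Resulting codeword lengths (in the order the probabilities were given): (4, 2, 2, 4, 3, 2). L_avg = sum(p_i * l_i) = 1/14*4 + 13/35*2 + 6/35*2 + 2/35*4 + 9/70*3 + 1/5*2 = 167/70 = 2.3857

2.3857 bits


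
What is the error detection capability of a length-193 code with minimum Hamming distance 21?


Detection capability = d_min - 1 = 21 - 1 = 20

20 errors


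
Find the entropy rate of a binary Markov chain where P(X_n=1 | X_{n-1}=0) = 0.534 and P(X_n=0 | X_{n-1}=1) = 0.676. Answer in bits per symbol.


Stationary distribution: pi_0 = p10/(p01+p10) = 0.5587, pi_1 = 0.4413. Entropy rate H' = pi_0*H(p01) + pi_1*H(p10) = 0.5587*0.9967 + 0.4413*0.9087 = 0.9578

0.9578 bits/symbol


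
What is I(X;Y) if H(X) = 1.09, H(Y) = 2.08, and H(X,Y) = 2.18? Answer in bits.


I(X;Y) = H(X) + H(Y) - H(X,Y) = 1.09 + 2.08 - 2.18 = 0.99

0.99 bits


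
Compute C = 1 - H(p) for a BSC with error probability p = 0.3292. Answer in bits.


H(p) = -p*log2(p) - (1-p)*log2(1-p) = -0.3292*log2(0.3292) - 0.6708*log2(0.6708) = 0.527696 + 0.386411 = 0.9141. C = 1 - H(p) = 1 - 0.9141 = 0.0859

0.0859 bits


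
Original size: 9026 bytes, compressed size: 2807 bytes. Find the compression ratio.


Ratio = original / compressed = 9026 / 2807 = 3.2155

3.2155


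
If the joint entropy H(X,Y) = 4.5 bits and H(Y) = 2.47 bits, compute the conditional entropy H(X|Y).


H(X|Y) = H(X,Y) - H(Y) = 4.5 - 2.47 = 2.03

2.03 bits


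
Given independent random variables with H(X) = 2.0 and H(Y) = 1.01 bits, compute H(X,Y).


For independent variables, H(X,Y) = H(X) + H(Y) = 2.0 + 1.01 = 3.01

3.01 bits


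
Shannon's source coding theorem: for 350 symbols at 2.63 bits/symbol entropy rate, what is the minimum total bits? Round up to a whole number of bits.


Minimum bits >= n * H = 350 * 2.63 = 920.5, rounded up to a whole number of bits = 921

921 bits


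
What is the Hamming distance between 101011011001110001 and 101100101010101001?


Count differing positions: . . . ^ ^ ^ ^ ^ . . ^ ^ . ^ ^ . . . = 9 differences

9


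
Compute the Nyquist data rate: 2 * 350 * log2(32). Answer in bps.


Rate = 2 * B * log2(M) = 2 * 350 * 5.0 = 3500.0

3500.0 bps


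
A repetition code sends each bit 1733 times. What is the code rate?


Rate = k/n = 1/1733

1/1733


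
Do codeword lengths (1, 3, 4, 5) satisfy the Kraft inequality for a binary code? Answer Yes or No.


Kraft sum = sum(2^(-l_i)) = 0.7188, need <= 1. Result: satisfied (a binary prefix-free code with these lengths exists)

Yes


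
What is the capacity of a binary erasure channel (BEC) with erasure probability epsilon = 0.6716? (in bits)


C = 1 - epsilon = 1 - 0.6716 = 0.3284

0.3284 bits


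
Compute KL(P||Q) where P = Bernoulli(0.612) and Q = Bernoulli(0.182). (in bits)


KL = p*log2(p/q) + (1-p)*log2((1-p)/(1-q)) = 0.612*log2(0.612/0.182) + 0.388*log2(0.388/0.818) = 0.6532

0.6532 bits


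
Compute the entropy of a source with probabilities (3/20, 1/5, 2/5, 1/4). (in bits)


H = -sum(p_i * log2(p_i)). Terms: -(3/20)*log2(3/20) = 0.410545; -(1/5)*log2(1/5) = 0.464386; -(2/5)*log2(2/5) = 0.528771; -(1/4)*log2(1/4) = 0.500000. H = 0.410545 + 0.464386 + 0.528771 + 0.500000 = 1.9037

1.9037 bits


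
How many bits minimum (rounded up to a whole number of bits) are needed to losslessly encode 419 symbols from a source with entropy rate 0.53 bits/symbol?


Minimum bits >= n * H = 419 * 0.53 = 222.07, rounded up to a whole number of bits = 223

223 bits


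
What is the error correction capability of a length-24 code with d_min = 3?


Correction capability = floor((d-1)/2) = floor((3-1)/2) = 1

1 errors


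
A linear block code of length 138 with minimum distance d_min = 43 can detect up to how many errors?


Detection capability = d_min - 1 = 43 - 1 = 42

42 errors


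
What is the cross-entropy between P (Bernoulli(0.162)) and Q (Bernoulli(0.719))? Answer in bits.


H(P,Q) = -p*log2(q) - (1-p)*log2(1-q). -0.162*log2(0.719) = 0.077102; -0.838*log2(0.281) = 1.534678. H(P,Q) = 0.077102 + 1.534678 = 1.6118

1.6118 bits


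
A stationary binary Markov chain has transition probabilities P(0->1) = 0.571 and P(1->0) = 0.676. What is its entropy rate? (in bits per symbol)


Stationary distribution: pi_0 = p10/(p01+p10) = 0.5421, pi_1 = 0.4579. Entropy rate H' = pi_0*H(p01) + pi_1*H(p10) = 0.5421*0.9854 + 0.4579*0.9087 = 0.9503

0.9503 bits/symbol


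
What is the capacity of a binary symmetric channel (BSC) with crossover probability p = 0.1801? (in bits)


H(p) = -p*log2(p) - (1-p)*log2(1-p) = -0.1801*log2(0.1801) - 0.8199*log2(0.8199) = 0.445411 + 0.234885 = 0.6803. C = 1 - H(p) = 1 - 0.6803 = 0.3197

0.3197 bits


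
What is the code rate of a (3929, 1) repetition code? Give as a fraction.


Rate = k/n = 1/3929

1/3929


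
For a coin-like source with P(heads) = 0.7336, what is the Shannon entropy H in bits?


H = -p*log2(p) - (1-p)*log2(1-p). -0.7336*log2(0.7336) = 0.327871; -0.2664*log2(0.2664) = 0.508380. H = 0.327871 + 0.508380 = 0.8363

0.8363 bits


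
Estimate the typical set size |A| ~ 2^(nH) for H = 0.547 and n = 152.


log2|A_typical| = nH = 152 * 0.547 = 83.144, so |A_typical| ~ 2^83.144 = 1.069e+25

1.069e+25


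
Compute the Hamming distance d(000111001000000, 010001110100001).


Count differing positions: . ^ . ^ ^ . ^ ^ ^ ^ . . . . ^ = 8 differences

8


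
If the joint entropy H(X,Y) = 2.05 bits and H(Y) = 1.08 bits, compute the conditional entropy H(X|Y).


H(X|Y) = H(X,Y) - H(Y) = 2.05 - 1.08 = 0.97

0.97 bits


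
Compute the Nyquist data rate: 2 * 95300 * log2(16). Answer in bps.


Rate = 2 * B * log2(M) = 2 * 95300 * 4.0 = 762400.0

762400.0 bps


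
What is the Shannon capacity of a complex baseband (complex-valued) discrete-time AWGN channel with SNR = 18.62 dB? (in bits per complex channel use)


SNR_linear = 10^(18.62/10) = 72.778; C = log2(1 + SNR_linear) = log2(1 + 72.778) = 6.2051

6.2051 bits/channel use


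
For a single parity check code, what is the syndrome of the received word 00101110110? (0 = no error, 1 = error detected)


Syndrome = XOR of all bits = 0 XOR 0 XOR 1 XOR 0 XOR 1 XOR 1 XOR 1 XOR 0 XOR 1 XOR 1 XOR 0 = 0

0


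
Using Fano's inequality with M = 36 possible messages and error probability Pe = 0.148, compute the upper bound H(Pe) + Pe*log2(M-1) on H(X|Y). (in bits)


H(Pe) = -Pe*log2(Pe) - (1-Pe)*log2(1-Pe) = -0.148*log2(0.148) - 0.852*log2(0.852) = 0.407937 + 0.196876 = 0.6048. Pe*log2(M-1) = 0.148*log2(35) = 0.759134. Bound = H(Pe) + Pe*log2(M-1) = 0.407937 + 0.196876 + 0.759134 = 1.3639

1.3639 bits


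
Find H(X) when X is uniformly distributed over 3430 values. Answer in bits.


H = log2(n) = log2(3430) = 11.744

11.744 bits


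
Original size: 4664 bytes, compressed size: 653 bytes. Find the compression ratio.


Ratio = original / compressed = 4664 / 653 = 7.1424

7.1424


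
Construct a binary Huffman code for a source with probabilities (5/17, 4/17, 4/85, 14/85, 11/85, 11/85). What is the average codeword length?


Huffman construction (repeatedly merge the two least-probable nodes; each merge adds 1 bit to every symbol beneath it): 4/85 + 11/85 = 3/17; 11/85 + 14/85 = 5/17; 3/17 + 4/17 = 7/17; 5/17 + 5/17 = 10/17; 7/17 + 10/17 = 1. Resulting codeword lengths (in the order the probabilities were given): (2, 2, 3, 3, 3, 3). L_avg = sum(p_i * l_i) = 5/17*2 + 4/17*2 + 4/85*3 + 14/85*3 + 11/85*3 + 11/85*3 = 42/17 = 2.4706

2.4706 bits


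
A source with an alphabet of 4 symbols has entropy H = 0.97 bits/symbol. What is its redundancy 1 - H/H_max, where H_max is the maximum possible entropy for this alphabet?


H_max = log2(K) = log2(4) = 2.0 bits/symbol. Redundancy = 1 - H/H_max = 1 - 0.97/2.0 = 1 - 0.485 = 0.515

0.515


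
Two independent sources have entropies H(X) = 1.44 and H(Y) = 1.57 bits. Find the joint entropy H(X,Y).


For independent variables, H(X,Y) = H(X) + H(Y) = 1.44 + 1.57 = 3.01

3.01 bits


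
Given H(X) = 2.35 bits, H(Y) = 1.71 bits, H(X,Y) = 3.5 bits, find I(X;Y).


I(X;Y) = H(X) + H(Y) - H(X,Y) = 2.35 + 1.71 - 3.5 = 0.56

0.56 bits


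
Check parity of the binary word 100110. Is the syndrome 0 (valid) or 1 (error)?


Syndrome = XOR of all bits = 1 XOR 0 XOR 0 XOR 1 XOR 1 XOR 0 = 1

1


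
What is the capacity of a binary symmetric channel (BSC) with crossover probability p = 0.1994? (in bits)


H(p) = -p*log2(p) - (1-p)*log2(1-p) = -0.1994*log2(0.1994) - 0.8006*log2(0.8006) = 0.463857 + 0.256870 = 0.7207. C = 1 - H(p) = 1 - 0.7207 = 0.2793

0.2793 bits


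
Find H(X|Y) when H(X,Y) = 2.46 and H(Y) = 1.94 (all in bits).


H(X|Y) = H(X,Y) - H(Y) = 2.46 - 1.94 = 0.52

0.52 bits


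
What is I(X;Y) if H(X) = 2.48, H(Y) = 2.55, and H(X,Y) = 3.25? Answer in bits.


I(X;Y) = H(X) + H(Y) - H(X,Y) = 2.48 + 2.55 - 3.25 = 1.78

1.78 bits


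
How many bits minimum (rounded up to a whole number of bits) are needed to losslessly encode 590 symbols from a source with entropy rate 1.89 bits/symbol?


Minimum bits >= n * H = 590 * 1.89 = 1115.1, rounded up to a whole number of bits = 1116

1116 bits


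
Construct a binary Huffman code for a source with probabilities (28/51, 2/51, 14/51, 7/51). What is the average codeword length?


Huffman construction (repeatedly merge the two least-probable nodes; each merge adds 1 bit to every symbol beneath it): 2/51 + 7/51 = 3/17; 3/17 + 14/51 = 23/51; 23/51 + 28/51 = 1. Resulting codeword lengths (in the order the probabilities were given): (1, 3, 2, 3). L_avg = sum(p_i * l_i) = 28/51*1 + 2/51*3 + 14/51*2 + 7/51*3 = 83/51 = 1.6275

1.6275 bits


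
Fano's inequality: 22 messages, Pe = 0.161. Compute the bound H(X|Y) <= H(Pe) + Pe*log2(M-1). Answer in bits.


H(Pe) = -Pe*log2(Pe) - (1-Pe)*log2(1-Pe) = -0.161*log2(0.161) - 0.839*log2(0.839) = 0.424214 + 0.212483 = 0.6367. Pe*log2(M-1) = 0.161*log2(21) = 0.707163. Bound = H(Pe) + Pe*log2(M-1) = 0.424214 + 0.212483 + 0.707163 = 1.3439

1.3439 bits


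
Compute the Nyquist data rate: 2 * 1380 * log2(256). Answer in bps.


Rate = 2 * B * log2(M) = 2 * 1380 * 8.0 = 22080.0

22080.0 bps


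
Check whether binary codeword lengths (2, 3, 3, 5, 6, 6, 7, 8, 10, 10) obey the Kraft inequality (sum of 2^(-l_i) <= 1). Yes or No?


Kraft sum = sum(2^(-l_i)) = 0.5762, need <= 1. Result: satisfied (a binary prefix-free code with these lengths exists)

Yes


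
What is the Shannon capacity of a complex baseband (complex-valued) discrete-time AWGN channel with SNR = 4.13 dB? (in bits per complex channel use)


SNR_linear = 10^(4.13/10) = 2.5882; C = log2(1 + SNR_linear) = log2(1 + 2.5882) = 1.8433

1.8433 bits/channel use


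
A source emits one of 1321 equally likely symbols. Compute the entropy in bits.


H = log2(n) = log2(1321) = 10.3674

10.3674 bits


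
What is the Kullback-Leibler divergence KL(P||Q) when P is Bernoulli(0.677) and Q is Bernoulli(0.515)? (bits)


KL = p*log2(p/q) + (1-p)*log2((1-p)/(1-q)) = 0.677*log2(0.677/0.515) + 0.323*log2(0.323/0.485) = 0.0777

0.0777 bits


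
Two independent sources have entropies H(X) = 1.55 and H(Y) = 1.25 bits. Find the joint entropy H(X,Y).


For independent variables, H(X,Y) = H(X) + H(Y) = 1.55 + 1.25 = 2.8

2.8 bits


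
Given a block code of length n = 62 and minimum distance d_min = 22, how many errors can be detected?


Detection capability = d_min - 1 = 22 - 1 = 21

21 errors


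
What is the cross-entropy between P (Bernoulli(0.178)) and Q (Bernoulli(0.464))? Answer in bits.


H(P,Q) = -p*log2(q) - (1-p)*log2(1-q). -0.178*log2(0.464) = 0.197189; -0.822*log2(0.536) = 0.739549. H(P,Q) = 0.197189 + 0.739549 = 0.9367

0.9367 bits


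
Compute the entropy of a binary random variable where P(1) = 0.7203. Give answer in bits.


H = -p*log2(p) - (1-p)*log2(1-p). -0.7203*log2(0.7203) = 0.340940; -0.2797*log2(0.2797) = 0.514102. H = 0.340940 + 0.514102 = 0.855

0.855 bits


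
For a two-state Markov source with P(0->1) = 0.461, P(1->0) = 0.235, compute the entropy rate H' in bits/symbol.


Stationary distribution: pi_0 = p10/(p01+p10) = 0.3376, pi_1 = 0.6624. Entropy rate H' = pi_0*H(p01) + pi_1*H(p10) = 0.3376*0.9956 + 0.6624*0.7866 = 0.8572

0.8572 bits/symbol


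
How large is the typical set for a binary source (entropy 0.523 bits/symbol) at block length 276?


log2|A_typical| = nH = 276 * 0.523 = 144.348, so |A_typical| ~ 2^144.348 = 2.838e+43

2.838e+43


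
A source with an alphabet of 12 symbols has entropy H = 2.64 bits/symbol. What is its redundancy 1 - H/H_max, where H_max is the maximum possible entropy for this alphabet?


H_max = log2(K) = log2(12) = 3.585 bits/symbol. Redundancy = 1 - H/H_max = 1 - 2.64/3.585 = 1 - 0.7364 = 0.2636

0.2636


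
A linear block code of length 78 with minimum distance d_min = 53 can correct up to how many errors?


Correction capability = floor((d-1)/2) = floor((53-1)/2) = 26

26 errors


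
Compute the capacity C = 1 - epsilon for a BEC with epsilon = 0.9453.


C = 1 - epsilon = 1 - 0.9453 = 0.0547

0.0547 bits


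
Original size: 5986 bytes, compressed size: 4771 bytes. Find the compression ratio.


Ratio = original / compressed = 5986 / 4771 = 1.2547

1.2547


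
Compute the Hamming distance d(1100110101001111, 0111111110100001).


Count differing positions: ^ . ^ ^ . . ^ . ^ ^ ^ . ^ ^ ^ . = 10 differences

10


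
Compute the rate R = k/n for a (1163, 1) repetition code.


Rate = k/n = 1/1163

1/1163


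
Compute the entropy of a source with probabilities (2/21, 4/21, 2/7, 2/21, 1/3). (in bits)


H = -sum(p_i * log2(p_i)). Terms: -(2/21)*log2(2/21) = 0.323078; -(4/21)*log2(4/21) = 0.455680; -(2/7)*log2(2/7) = 0.516387; -(2/21)*log2(2/21) = 0.323078; -(1/3)*log2(1/3) = 0.528321. H = 0.323078 + 0.455680 + 0.516387 + 0.323078 + 0.528321 = 2.1465

2.1465 bits


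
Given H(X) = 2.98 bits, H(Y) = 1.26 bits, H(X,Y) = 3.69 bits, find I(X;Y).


I(X;Y) = H(X) + H(Y) - H(X,Y) = 2.98 + 1.26 - 3.69 = 0.55

0.55 bits


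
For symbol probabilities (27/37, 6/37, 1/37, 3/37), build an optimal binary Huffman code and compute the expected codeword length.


Huffman construction (repeatedly merge the two least-probable nodes; each merge adds 1 bit to every symbol beneath it): 1/37 + 3/37 = 4/37; 4/37 + 6/37 = 10/37; 10/37 + 27/37 = 1. Resulting codeword lengths (in the order the probabilities were given): (1, 2, 3, 3). L_avg = sum(p_i * l_i) = 27/37*1 + 6/37*2 + 1/37*3 + 3/37*3 = 51/37 = 1.3784

1.3784 bits


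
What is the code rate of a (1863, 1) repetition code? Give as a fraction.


Rate = k/n = 1/1863

1/1863


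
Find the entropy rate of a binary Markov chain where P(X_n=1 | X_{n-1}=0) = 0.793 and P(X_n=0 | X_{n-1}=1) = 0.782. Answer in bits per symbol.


Stationary distribution: pi_0 = p10/(p01+p10) = 0.4965, pi_1 = 0.5035. Entropy rate H' = pi_0*H(p01) + pi_1*H(p10) = 0.4965*0.7357 + 0.5035*0.7565 = 0.7462

0.7462 bits/symbol


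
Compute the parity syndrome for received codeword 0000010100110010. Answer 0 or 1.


Syndrome = XOR of all bits = 0 XOR 0 XOR 0 XOR 0 XOR 0 XOR 1 XOR 0 XOR 1 XOR 0 XOR 0 XOR 1 XOR 1 XOR 0 XOR 0 XOR 1 XOR 0 = 1

1


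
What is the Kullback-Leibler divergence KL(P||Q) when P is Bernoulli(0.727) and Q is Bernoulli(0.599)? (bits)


KL = p*log2(p/q) + (1-p)*log2((1-p)/(1-q)) = 0.727*log2(0.727/0.599) + 0.273*log2(0.273/0.401) = 0.0517

0.0517 bits


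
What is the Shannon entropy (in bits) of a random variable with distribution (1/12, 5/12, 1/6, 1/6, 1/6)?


H = -sum(p_i * log2(p_i)). Terms: -(1/12)*log2(1/12) = 0.298747; -(5/12)*log2(5/12) = 0.526264; -(1/6)*log2(1/6) = 0.430827; -(1/6)*log2(1/6) = 0.430827; -(1/6)*log2(1/6) = 0.430827. H = 0.298747 + 0.526264 + 0.430827 + 0.430827 + 0.430827 = 2.1175

2.1175 bits


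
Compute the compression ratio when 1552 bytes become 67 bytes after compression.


Ratio = original / compressed = 1552 / 67 = 23.1642

23.1642


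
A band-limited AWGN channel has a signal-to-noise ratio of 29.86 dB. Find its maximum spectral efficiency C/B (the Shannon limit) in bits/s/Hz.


SNR_linear = 10^(29.86/10) = 968.2779; C/B = log2(1 + SNR_linear) = log2(1 + 968.2779) = 9.9208

9.9208 bits/s/Hz


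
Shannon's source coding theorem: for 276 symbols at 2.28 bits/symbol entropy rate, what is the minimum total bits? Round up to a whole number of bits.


Minimum bits >= n * H = 276 * 2.28 = 629.28, rounded up to a whole number of bits = 630

630 bits


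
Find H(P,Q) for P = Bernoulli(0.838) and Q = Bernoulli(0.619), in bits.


H(P,Q) = -p*log2(q) - (1-p)*log2(1-q). -0.838*log2(0.619) = 0.579887; -0.162*log2(0.381) = 0.225526. H(P,Q) = 0.579887 + 0.225526 = 0.8054

0.8054 bits


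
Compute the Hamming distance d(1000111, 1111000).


Count differing positions: . ^ ^ ^ ^ ^ ^ = 6 differences

6


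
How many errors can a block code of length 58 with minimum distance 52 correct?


Correction capability = floor((d-1)/2) = floor((52-1)/2) = 25

25 errors


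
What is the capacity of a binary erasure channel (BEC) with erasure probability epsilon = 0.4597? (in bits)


C = 1 - epsilon = 1 - 0.4597 = 0.5403

0.5403 bits


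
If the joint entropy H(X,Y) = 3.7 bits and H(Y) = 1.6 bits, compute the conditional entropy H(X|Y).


H(X|Y) = H(X,Y) - H(Y) = 3.7 - 1.6 = 2.1

2.1 bits


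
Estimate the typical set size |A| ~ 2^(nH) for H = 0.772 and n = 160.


log2|A_typical| = nH = 160 * 0.772 = 123.52, so |A_typical| ~ 2^123.52 = 1.525e+37

1.525e+37


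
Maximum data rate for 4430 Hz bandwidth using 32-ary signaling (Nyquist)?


Rate = 2 * B * log2(M) = 2 * 4430 * 5.0 = 44300.0

44300.0 bps


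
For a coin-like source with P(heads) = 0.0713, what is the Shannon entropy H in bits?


H = -p*log2(p) - (1-p)*log2(1-p). -0.0713*log2(0.0713) = 0.271650; -0.9287*log2(0.9287) = 0.099107. H = 0.271650 + 0.099107 = 0.3708

0.3708 bits


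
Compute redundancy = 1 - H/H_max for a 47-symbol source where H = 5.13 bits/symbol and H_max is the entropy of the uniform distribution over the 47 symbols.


H_max = log2(K) = log2(47) = 5.5546 bits/symbol. Redundancy = 1 - H/H_max = 1 - 5.13/5.5546 = 1 - 0.9236 = 0.0764

0.0764


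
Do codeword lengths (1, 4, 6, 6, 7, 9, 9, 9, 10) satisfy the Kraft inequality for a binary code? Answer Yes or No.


Kraft sum = sum(2^(-l_i)) = 0.6084, need <= 1. Result: satisfied (a binary prefix-free code with these lengths exists)

Yes


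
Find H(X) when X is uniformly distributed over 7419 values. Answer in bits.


H = log2(n) = log2(7419) = 12.857

12.857 bits


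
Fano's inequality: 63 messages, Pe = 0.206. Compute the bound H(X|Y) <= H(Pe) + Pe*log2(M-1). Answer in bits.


H(Pe) = -Pe*log2(Pe) - (1-Pe)*log2(1-Pe) = -0.206*log2(0.206) - 0.794*log2(0.794) = 0.469532 + 0.264235 = 0.7338. Pe*log2(M-1) = 0.206*log2(62) = 1.226564. Bound = H(Pe) + Pe*log2(M-1) = 0.469532 + 0.264235 + 1.226564 = 1.9603

1.9603 bits


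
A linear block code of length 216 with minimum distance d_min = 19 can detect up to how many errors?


Detection capability = d_min - 1 = 19 - 1 = 18

18 errors


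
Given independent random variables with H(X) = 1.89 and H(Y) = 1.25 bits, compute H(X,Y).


For independent variables, H(X,Y) = H(X) + H(Y) = 1.89 + 1.25 = 3.14

3.14 bits


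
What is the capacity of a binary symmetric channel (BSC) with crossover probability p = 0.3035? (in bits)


H(p) = -p*log2(p) - (1-p)*log2(1-p) = -0.3035*log2(0.3035) - 0.6965*log2(0.6965) = 0.522090 + 0.363437 = 0.8855. C = 1 - H(p) = 1 - 0.8855 = 0.1145

0.1145 bits


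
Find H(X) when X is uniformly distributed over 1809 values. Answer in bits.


H = log2(n) = log2(1809) = 10.821

10.821 bits


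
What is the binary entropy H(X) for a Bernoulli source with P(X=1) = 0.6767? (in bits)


H = -p*log2(p) - (1-p)*log2(1-p). -0.6767*log2(0.6767) = 0.381261; -0.3233*log2(0.3233) = 0.526673. H = 0.381261 + 0.526673 = 0.9079

0.9079 bits


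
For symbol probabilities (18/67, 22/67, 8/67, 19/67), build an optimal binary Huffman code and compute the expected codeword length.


Huffman construction (repeatedly merge the two least-probable nodes; each merge adds 1 bit to every symbol beneath it): 8/67 + 18/67 = 26/67; 19/67 + 22/67 = 41/67; 26/67 + 41/67 = 1. Resulting codeword lengths (in the order the probabilities were given): (2, 2, 2, 2). L_avg = sum(p_i * l_i) = 18/67*2 + 22/67*2 + 8/67*2 + 19/67*2 = 2

2.0 bits


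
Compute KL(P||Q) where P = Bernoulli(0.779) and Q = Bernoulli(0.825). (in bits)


KL = p*log2(p/q) + (1-p)*log2((1-p)/(1-q)) = 0.779*log2(0.779/0.825) + 0.221*log2(0.221/0.175) = 0.0099

0.0099 bits


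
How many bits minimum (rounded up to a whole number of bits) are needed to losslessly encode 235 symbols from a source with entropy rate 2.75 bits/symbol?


Minimum bits >= n * H = 235 * 2.75 = 646.25, rounded up to a whole number of bits = 647

647 bits


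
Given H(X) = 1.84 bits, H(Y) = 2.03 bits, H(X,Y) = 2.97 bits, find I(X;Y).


I(X;Y) = H(X) + H(Y) - H(X,Y) = 1.84 + 2.03 - 2.97 = 0.9

0.9 bits


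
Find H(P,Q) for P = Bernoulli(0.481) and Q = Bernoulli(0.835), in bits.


H(P,Q) = -p*log2(q) - (1-p)*log2(1-q). -0.481*log2(0.835) = 0.125133; -0.519*log2(0.165) = 1.349121. H(P,Q) = 0.125133 + 1.349121 = 1.4743

1.4743 bits


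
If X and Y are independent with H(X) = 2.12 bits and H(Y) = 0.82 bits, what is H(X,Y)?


For independent variables, H(X,Y) = H(X) + H(Y) = 2.12 + 0.82 = 2.94

2.94 bits


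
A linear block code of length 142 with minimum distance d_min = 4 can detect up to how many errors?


Detection capability = d_min - 1 = 4 - 1 = 3

3 errors


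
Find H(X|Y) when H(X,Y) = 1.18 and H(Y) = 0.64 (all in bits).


H(X|Y) = H(X,Y) - H(Y) = 1.18 - 0.64 = 0.54

0.54 bits


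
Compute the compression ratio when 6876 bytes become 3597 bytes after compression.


Ratio = original / compressed = 6876 / 3597 = 1.9116

1.9116


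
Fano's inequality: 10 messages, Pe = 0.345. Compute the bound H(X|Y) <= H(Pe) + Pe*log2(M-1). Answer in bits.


H(Pe) = -Pe*log2(Pe) - (1-Pe)*log2(1-Pe) = -0.345*log2(0.345) - 0.655*log2(0.655) = 0.529689 + 0.399834 = 0.9295. Pe*log2(M-1) = 0.345*log2(9) = 1.093624. Bound = H(Pe) + Pe*log2(M-1) = 0.529689 + 0.399834 + 1.093624 = 2.0231

2.0231 bits


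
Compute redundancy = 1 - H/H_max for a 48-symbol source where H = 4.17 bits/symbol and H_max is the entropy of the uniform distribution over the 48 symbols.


H_max = log2(K) = log2(48) = 5.585 bits/symbol. Redundancy = 1 - H/H_max = 1 - 4.17/5.585 = 1 - 0.7466 = 0.2534

0.2534


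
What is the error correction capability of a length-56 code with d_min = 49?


Correction capability = floor((d-1)/2) = floor((49-1)/2) = 24

24 errors


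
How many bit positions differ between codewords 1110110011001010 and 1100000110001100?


Count differing positions: . . ^ . ^ ^ . ^ . ^ . . . ^ ^ . = 7 differences

7


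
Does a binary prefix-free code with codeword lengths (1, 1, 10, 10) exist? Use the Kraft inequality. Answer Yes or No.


Kraft sum = sum(2^(-l_i)) = 1.002, need <= 1. Result: violated (a binary prefix-free code with these lengths cannot exist)

No


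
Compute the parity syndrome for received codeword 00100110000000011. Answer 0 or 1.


Syndrome = XOR of all bits = 0 XOR 0 XOR 1 XOR 0 XOR 0 XOR 1 XOR 1 XOR 0 XOR 0 XOR 0 XOR 0 XOR 0 XOR 0 XOR 0 XOR 0 XOR 1 XOR 1 = 1

1


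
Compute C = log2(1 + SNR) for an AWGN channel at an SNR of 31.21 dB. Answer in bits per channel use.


SNR_linear = 10^(31.21/10) = 1321.2956; C = log2(1 + SNR_linear) = log2(1 + 1321.2956) = 10.3688

10.3688 bits/channel use


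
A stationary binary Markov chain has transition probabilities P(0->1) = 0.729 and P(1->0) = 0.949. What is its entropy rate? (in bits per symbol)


Stationary distribution: pi_0 = p10/(p01+p10) = 0.5656, pi_1 = 0.4344. Entropy rate H' = pi_0*H(p01) + pi_1*H(p10) = 0.5656*0.8429 + 0.4344*0.2906 = 0.603

0.603 bits/symbol


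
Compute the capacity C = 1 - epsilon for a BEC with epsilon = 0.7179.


C = 1 - epsilon = 1 - 0.7179 = 0.2821

0.2821 bits


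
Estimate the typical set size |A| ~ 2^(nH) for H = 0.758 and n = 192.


log2|A_typical| = nH = 192 * 0.758 = 145.536, so |A_typical| ~ 2^145.536 = 6.467e+43

6.467e+43


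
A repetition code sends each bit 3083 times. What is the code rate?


Rate = k/n = 1/3083

1/3083


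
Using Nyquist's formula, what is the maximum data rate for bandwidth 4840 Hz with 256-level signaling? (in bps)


Rate = 2 * B * log2(M) = 2 * 4840 * 8.0 = 77440.0

77440.0 bps


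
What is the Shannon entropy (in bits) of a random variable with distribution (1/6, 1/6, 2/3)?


H = -sum(p_i * log2(p_i)). Terms: -(1/6)*log2(1/6) = 0.430827; -(1/6)*log2(1/6) = 0.430827; -(2/3)*log2(2/3) = 0.389975. H = 0.430827 + 0.430827 + 0.389975 = 1.2516

1.2516 bits


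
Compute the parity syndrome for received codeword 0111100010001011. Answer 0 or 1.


Syndrome = XOR of all bits = 0 XOR 1 XOR 1 XOR 1 XOR 1 XOR 0 XOR 0 XOR 0 XOR 1 XOR 0 XOR 0 XOR 0 XOR 1 XOR 0 XOR 1 XOR 1 = 0

0


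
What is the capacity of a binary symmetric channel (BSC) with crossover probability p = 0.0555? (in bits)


H(p) = -p*log2(p) - (1-p)*log2(1-p) = -0.0555*log2(0.0555) - 0.9445*log2(0.9445) = 0.231511 + 0.077805 = 0.3093. C = 1 - H(p) = 1 - 0.3093 = 0.6907

0.6907 bits


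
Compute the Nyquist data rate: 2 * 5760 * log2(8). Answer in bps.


Rate = 2 * B * log2(M) = 2 * 5760 * 3.0 = 34560.0

34560.0 bps


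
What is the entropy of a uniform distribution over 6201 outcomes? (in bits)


H = log2(n) = log2(6201) = 12.5983

12.5983 bits


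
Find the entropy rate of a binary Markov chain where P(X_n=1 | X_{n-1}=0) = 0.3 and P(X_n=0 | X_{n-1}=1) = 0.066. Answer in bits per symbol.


Stationary distribution: pi_0 = p10/(p01+p10) = 0.1803, pi_1 = 0.8197. Entropy rate H' = pi_0*H(p01) + pi_1*H(p10) = 0.1803*0.8813 + 0.8197*0.3508 = 0.4465

0.4465 bits/symbol


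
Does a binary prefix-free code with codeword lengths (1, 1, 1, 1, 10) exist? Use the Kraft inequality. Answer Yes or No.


Kraft sum = sum(2^(-l_i)) = 2.001, need <= 1. Result: violated (a binary prefix-free code with these lengths cannot exist)

No


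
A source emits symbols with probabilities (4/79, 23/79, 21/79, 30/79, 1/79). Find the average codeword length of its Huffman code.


Huffman construction (repeatedly merge the two least-probable nodes; each merge adds 1 bit to every symbol beneath it): 1/79 + 4/79 = 5/79; 5/79 + 21/79 = 26/79; 23/79 + 26/79 = 49/79; 30/79 + 49/79 = 1. Resulting codeword lengths (in the order the probabilities were given): (4, 2, 3, 1, 4). L_avg = sum(p_i * l_i) = 4/79*4 + 23/79*2 + 21/79*3 + 30/79*1 + 1/79*4 = 159/79 = 2.0127

2.0127 bits


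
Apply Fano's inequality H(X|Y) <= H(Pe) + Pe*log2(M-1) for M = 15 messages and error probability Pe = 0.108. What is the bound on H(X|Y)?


H(Pe) = -Pe*log2(Pe) - (1-Pe)*log2(1-Pe) = -0.108*log2(0.108) - 0.892*log2(0.892) = 0.346777 + 0.147077 = 0.4939. Pe*log2(M-1) = 0.108*log2(14) = 0.411194. Bound = H(Pe) + Pe*log2(M-1) = 0.346777 + 0.147077 + 0.411194 = 0.905

0.905 bits


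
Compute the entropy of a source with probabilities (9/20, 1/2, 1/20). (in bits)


H = -sum(p_i * log2(p_i)). Terms: -(9/20)*log2(9/20) = 0.518401; -(1/2)*log2(1/2) = 0.500000; -(1/20)*log2(1/20) = 0.216096. H = 0.518401 + 0.500000 + 0.216096 = 1.2345

1.2345 bits


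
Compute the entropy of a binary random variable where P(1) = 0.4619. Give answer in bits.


H = -p*log2(p) - (1-p)*log2(1-p). -0.4619*log2(0.4619) = 0.514717; -0.5381*log2(0.5381) = 0.481090. H = 0.514717 + 0.481090 = 0.9958

0.9958 bits


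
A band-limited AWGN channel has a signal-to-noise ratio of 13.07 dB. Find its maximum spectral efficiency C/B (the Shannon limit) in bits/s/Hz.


SNR_linear = 10^(13.07/10) = 20.2768; C/B = log2(1 + SNR_linear) = log2(1 + 20.2768) = 4.4112

4.4112 bits/s/Hz


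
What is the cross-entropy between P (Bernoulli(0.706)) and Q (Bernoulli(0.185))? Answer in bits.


H(P,Q) = -p*log2(q) - (1-p)*log2(1-q). -0.706*log2(0.185) = 1.718688; -0.294*log2(0.815) = 0.086768. H(P,Q) = 1.718688 + 0.086768 = 1.8055

1.8055 bits


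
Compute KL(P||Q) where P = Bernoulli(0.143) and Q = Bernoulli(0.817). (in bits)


KL = p*log2(p/q) + (1-p)*log2((1-p)/(1-q)) = 0.143*log2(0.143/0.817) + 0.857*log2(0.857/0.183) = 1.5494

1.5494 bits


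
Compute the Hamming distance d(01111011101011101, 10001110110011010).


Count differing positions: ^ ^ ^ ^ . ^ . ^ . ^ ^ . . . ^ ^ ^ = 11 differences

11


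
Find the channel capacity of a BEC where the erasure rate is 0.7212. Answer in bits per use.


C = 1 - epsilon = 1 - 0.7212 = 0.2788

0.2788 bits


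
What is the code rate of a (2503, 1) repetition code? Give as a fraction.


Rate = k/n = 1/2503

1/2503


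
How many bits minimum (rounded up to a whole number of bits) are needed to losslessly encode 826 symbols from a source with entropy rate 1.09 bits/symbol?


Minimum bits >= n * H = 826 * 1.09 = 900.34, rounded up to a whole number of bits = 901

901 bits


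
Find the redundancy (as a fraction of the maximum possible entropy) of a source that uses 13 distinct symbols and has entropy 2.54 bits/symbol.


H_max = log2(K) = log2(13) = 3.7004 bits/symbol. Redundancy = 1 - H/H_max = 1 - 2.54/3.7004 = 1 - 0.6864 = 0.3136

0.3136


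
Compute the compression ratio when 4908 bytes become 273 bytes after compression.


Ratio = original / compressed = 4908 / 273 = 17.978

17.978


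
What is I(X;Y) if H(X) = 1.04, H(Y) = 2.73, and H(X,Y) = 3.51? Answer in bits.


I(X;Y) = H(X) + H(Y) - H(X,Y) = 1.04 + 2.73 - 3.51 = 0.26

0.26 bits


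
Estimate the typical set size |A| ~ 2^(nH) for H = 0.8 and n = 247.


log2|A_typical| = nH = 247 * 0.8 = 197.6, so |A_typical| ~ 2^197.6 = 3.045e+59

3.045e+59


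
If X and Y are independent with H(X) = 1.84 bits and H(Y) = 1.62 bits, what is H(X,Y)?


For independent variables, H(X,Y) = H(X) + H(Y) = 1.84 + 1.62 = 3.46

3.46 bits


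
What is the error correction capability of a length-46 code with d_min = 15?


Correction capability = floor((d-1)/2) = floor((15-1)/2) = 7

7 errors


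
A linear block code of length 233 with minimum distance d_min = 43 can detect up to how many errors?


Detection capability = d_min - 1 = 43 - 1 = 42

42 errors


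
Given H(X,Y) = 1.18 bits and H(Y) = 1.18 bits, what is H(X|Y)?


H(X|Y) = H(X,Y) - H(Y) = 1.18 - 1.18 = 0.0

0.0 bits


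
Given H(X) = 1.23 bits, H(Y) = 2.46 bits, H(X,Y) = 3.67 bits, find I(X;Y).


I(X;Y) = H(X) + H(Y) - H(X,Y) = 1.23 + 2.46 - 3.67 = 0.02

0.02 bits


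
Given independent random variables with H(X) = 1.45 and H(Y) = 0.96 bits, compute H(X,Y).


For independent variables, H(X,Y) = H(X) + H(Y) = 1.45 + 0.96 = 2.41

2.41 bits


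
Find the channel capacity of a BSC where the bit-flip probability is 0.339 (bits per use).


H(p) = -p*log2(p) - (1-p)*log2(1-p) = -0.339*log2(0.339) - 0.661*log2(0.661) = 0.529058 + 0.394801 = 0.9239. C = 1 - H(p) = 1 - 0.9239 = 0.0761

0.0761 bits


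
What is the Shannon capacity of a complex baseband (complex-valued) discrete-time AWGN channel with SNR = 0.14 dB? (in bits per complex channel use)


SNR_linear = 10^(0.14/10) = 1.0328; C = log2(1 + SNR_linear) = log2(1 + 1.0328) = 1.0234

1.0234 bits/channel use


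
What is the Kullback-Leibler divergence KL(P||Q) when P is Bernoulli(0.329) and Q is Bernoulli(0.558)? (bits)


KL = p*log2(p/q) + (1-p)*log2((1-p)/(1-q)) = 0.329*log2(0.329/0.558) + 0.671*log2(0.671/0.442) = 0.1534

0.1534 bits


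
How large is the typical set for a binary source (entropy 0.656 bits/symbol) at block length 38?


log2|A_typical| = nH = 38 * 0.656 = 24.928, so |A_typical| ~ 2^24.928 = 3.192e+07

3.192e+07


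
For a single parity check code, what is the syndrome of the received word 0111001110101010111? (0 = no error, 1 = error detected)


Syndrome = XOR of all bits = 0 XOR 1 XOR 1 XOR 1 XOR 0 XOR 0 XOR 1 XOR 1 XOR 1 XOR 0 XOR 1 XOR 0 XOR 1 XOR 0 XOR 1 XOR 0 XOR 1 XOR 1 XOR 1 = 0

0


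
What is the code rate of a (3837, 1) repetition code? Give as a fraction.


Rate = k/n = 1/3837

1/3837


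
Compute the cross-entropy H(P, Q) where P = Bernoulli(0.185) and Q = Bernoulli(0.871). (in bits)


H(P,Q) = -p*log2(q) - (1-p)*log2(1-q). -0.185*log2(0.871) = 0.036862; -0.815*log2(0.129) = 2.407964. H(P,Q) = 0.036862 + 2.407964 = 2.4448

2.4448 bits


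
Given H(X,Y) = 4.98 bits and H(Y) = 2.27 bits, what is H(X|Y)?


H(X|Y) = H(X,Y) - H(Y) = 4.98 - 2.27 = 2.71

2.71 bits


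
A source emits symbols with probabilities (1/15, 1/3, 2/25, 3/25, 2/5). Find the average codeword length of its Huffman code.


Huffman construction (repeatedly merge the two least-probable nodes; each merge adds 1 bit to every symbol beneath it): 1/15 + 2/25 = 11/75; 3/25 + 11/75 = 4/15; 4/15 + 1/3 = 3/5; 2/5 + 3/5 = 1. Resulting codeword lengths (in the order the probabilities were given): (4, 2, 4, 3, 1). L_avg = sum(p_i * l_i) = 1/15*4 + 1/3*2 + 2/25*4 + 3/25*3 + 2/5*1 = 151/75 = 2.0133

2.0133 bits


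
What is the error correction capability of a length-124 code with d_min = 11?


Correction capability = floor((d-1)/2) = floor((11-1)/2) = 5

5 errors


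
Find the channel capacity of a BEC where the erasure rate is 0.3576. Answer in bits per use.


C = 1 - epsilon = 1 - 0.3576 = 0.6424

0.6424 bits


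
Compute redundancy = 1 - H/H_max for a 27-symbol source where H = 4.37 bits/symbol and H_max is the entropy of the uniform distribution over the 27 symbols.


H_max = log2(K) = log2(27) = 4.7549 bits/symbol. Redundancy = 1 - H/H_max = 1 - 4.37/4.7549 = 1 - 0.9191 = 0.0809

0.0809


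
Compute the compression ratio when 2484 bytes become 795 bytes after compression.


Ratio = original / compressed = 2484 / 795 = 3.1245

3.1245


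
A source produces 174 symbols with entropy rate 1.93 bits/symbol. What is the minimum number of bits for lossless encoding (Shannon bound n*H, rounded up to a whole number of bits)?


Minimum bits >= n * H = 174 * 1.93 = 335.82, rounded up to a whole number of bits = 336

336 bits


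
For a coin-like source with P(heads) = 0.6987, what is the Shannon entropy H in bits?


H = -p*log2(p) - (1-p)*log2(1-p). -0.6987*log2(0.6987) = 0.361406; -0.3013*log2(0.3013) = 0.521468. H = 0.361406 + 0.521468 = 0.8829

0.8829 bits


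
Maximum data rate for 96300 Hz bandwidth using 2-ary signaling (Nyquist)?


Rate = 2 * B * log2(M) = 2 * 96300 * 1.0 = 192600.0

192600.0 bps


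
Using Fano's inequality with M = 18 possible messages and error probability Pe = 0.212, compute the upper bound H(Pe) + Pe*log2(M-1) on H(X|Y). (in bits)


H(Pe) = -Pe*log2(Pe) - (1-Pe)*log2(1-Pe) = -0.212*log2(0.212) - 0.788*log2(0.788) = 0.474427 + 0.270861 = 0.7453. Pe*log2(M-1) = 0.212*log2(17) = 0.866542. Bound = H(Pe) + Pe*log2(M-1) = 0.474427 + 0.270861 + 0.866542 = 1.6118

1.6118 bits


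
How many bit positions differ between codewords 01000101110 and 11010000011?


Count differing positions: ^ . . ^ . ^ . ^ ^ . ^ = 6 differences

6


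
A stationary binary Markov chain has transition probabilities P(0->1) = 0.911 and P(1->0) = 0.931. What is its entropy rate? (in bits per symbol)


Stationary distribution: pi_0 = p10/(p01+p10) = 0.5054, pi_1 = 0.4946. Entropy rate H' = pi_0*H(p01) + pi_1*H(p10) = 0.5054*0.4331 + 0.4946*0.3622 = 0.398

0.398 bits/symbol


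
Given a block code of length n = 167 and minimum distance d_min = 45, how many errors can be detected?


Detection capability = d_min - 1 = 45 - 1 = 44

44 errors


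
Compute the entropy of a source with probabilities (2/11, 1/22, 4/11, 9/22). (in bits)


H = -sum(p_i * log2(p_i)). Terms: -(2/11)*log2(2/11) = 0.447169; -(1/22)*log2(1/22) = 0.202701; -(4/11)*log2(4/11) = 0.530702; -(9/22)*log2(9/22) = 0.527525. H = 0.447169 + 0.202701 + 0.530702 + 0.527525 = 1.7081

1.7081 bits


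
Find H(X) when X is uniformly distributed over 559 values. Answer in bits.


H = log2(n) = log2(559) = 9.1267

9.1267 bits


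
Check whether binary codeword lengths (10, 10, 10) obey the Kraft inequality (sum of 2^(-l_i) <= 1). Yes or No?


Kraft sum = sum(2^(-l_i)) = 0.0029, need <= 1. Result: satisfied (a binary prefix-free code with these lengths exists)

Yes


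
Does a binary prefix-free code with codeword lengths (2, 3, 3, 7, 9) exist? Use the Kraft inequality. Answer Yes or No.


Kraft sum = sum(2^(-l_i)) = 0.5098, need <= 1. Result: satisfied (a binary prefix-free code with these lengths exists)

Yes


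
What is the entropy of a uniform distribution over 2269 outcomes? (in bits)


H = log2(n) = log2(2269) = 11.1478

11.1478 bits


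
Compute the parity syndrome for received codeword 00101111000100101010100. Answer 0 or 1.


Syndrome = XOR of all bits = 0 XOR 0 XOR 1 XOR 0 XOR 1 XOR 1 XOR 1 XOR 1 XOR 0 XOR 0 XOR 0 XOR 1 XOR 0 XOR 0 XOR 1 XOR 0 XOR 1 XOR 0 XOR 1 XOR 0 XOR 1 XOR 0 XOR 0 = 0

0
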